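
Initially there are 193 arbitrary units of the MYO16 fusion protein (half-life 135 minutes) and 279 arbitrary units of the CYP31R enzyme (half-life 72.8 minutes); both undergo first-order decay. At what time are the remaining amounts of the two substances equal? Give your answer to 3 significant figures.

84.0 minutes

Set 193·(1/2)^(t/135) = 279·(1/2)^(t/72.8).
Taking log₂: log₂(193/279) = t·(1/135 − 1/72.8).
log₂(0.69176) = -0.53166; 1/135 − 1/72.8 = -0.0063289.
t = -0.53166 / -0.0063289 ≈ 84.006 minutes.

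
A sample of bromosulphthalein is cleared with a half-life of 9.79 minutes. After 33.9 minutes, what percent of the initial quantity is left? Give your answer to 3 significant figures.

n = 33.9/9.79 ≈ 3.4627 half-lives.
Fraction remaining = (1/2)^3.4627 ≈ 0.090702, i.e. 9.0702%.

9.07%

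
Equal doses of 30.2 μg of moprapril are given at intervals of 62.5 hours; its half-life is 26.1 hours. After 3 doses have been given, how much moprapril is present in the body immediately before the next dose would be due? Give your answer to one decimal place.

7.0 μg

The 3 doses were given 187.5, 125, 62.5 hours ago.
Total = 30.2·(1/2)^(187.5/26.1) + 30.2·(1/2)^(125/26.1) + 30.2·(1/2)^(62.5/26.1)
      = 0.2077 + 1.0922 + 5.7431 ≈ 7.043 μg.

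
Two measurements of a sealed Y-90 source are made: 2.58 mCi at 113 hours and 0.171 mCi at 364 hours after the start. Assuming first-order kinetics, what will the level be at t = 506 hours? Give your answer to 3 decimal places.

Over Δt = 364 − 113 = 251 hours, the level fell by a factor of 2.58/0.171 ≈ 15.088.
n = log₂(15.088) ≈ 3.9153 half-lives, so t½ = 251/3.9153 ≈ 64.107 hours.
From t = 364 to t = 506: 0.171 × (1/2)^((506−364)/64.107) ≈ 0.03683 mCi.

0.037 mCi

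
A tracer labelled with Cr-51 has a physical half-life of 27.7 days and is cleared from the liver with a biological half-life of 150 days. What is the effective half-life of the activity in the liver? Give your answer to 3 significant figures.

23.4 days

1/t_eff = 1/t_phys + 1/t_biol = 1/27.7 + 1/150 = 0.042768 per day.
t_eff = 27.7 × 150 / (27.7 + 150) ≈ 23.382 days.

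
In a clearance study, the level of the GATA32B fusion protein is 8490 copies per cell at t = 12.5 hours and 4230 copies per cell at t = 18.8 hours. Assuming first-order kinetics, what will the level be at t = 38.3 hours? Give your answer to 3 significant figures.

490 copies per cell

Over Δt = 18.8 − 12.5 = 6.3 hours, the level fell by a factor of 8490/4230 ≈ 2.0071.
n = log₂(2.0071) ≈ 1.0051 half-lives, so t½ = 6.3/1.0051 ≈ 6.268 hours.
From t = 18.8 to t = 38.3: 4230 × (1/2)^((38.3−18.8)/6.268) ≈ 489.58 copies per cell.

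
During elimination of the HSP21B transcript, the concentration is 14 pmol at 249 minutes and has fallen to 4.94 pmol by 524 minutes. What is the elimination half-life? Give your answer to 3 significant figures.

183 minutes

Over Δt = 524 − 249 = 275 minutes, the level fell by a factor of 14/4.94 ≈ 2.834.
n = log₂(2.834) ≈ 1.5028 half-lives, so t½ = 275/1.5028 ≈ 182.99 minutes.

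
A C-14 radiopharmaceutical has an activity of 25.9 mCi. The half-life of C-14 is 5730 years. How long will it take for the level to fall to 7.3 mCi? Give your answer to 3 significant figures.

Fraction remaining = 7.3/25.9 ≈ 0.28185.
n = log₂(25.9/7.3) = ln(3.5479)/ln 2 ≈ 1.827 half-lives.
t = n × t½ = 1.827 × 5730 ≈ 10469 years.

10500 years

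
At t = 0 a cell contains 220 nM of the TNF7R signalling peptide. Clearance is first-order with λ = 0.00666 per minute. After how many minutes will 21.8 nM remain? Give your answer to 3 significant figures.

t½ = ln 2 / λ = 0.69315 / 0.00666 ≈ 104.08 minutes.
Fraction remaining = 21.8/220 ≈ 0.099091.
n = log₂(220/21.8) = ln(10.092)/ln 2 ≈ 3.3351 half-lives.
t = n × t½ = 3.3351 × 104.08 ≈ 347.1 minutes.

347 minutes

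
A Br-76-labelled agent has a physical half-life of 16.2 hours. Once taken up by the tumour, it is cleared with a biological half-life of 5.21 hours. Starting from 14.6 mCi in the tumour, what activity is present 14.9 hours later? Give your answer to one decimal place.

1.1 mCi

1/t_eff = 1/t_phys + 1/t_biol = 1/16.2 + 1/5.21 = 0.25367 per hour.
t_eff = 16.2 × 5.21 / (16.2 + 5.21) ≈ 3.9422 hours.
Remaining = 14.6 × (1/2)^(14.9/3.9422) = 14.6 × (1/2)^3.7796 ≈ 1.0631 mCi.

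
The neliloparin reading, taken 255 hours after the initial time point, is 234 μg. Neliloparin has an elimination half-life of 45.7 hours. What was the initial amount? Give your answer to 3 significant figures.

11200 μg

Number of half-lives elapsed: n = 255/45.7 ≈ 5.5799.
A₀ = A × 2^n = 234 × 2^5.5799 = 234 × 47.831 ≈ 11192 μg.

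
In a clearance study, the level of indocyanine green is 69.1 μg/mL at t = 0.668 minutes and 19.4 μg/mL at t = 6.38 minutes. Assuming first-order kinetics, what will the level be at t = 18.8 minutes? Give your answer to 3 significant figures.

1.23 μg/mL

Over Δt = 6.38 − 0.668 = 5.712 minutes, the level fell by a factor of 69.1/19.4 ≈ 3.5619.
n = log₂(3.5619) ≈ 1.8326 half-lives, so t½ = 5.712/1.8326 ≈ 3.1168 minutes.
From t = 6.38 to t = 18.8: 19.4 × (1/2)^((18.8−6.38)/3.1168) ≈ 1.2253 μg/mL.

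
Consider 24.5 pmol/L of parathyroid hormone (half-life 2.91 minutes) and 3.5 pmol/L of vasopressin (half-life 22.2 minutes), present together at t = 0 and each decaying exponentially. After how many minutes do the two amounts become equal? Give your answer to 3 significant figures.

Set 24.5·(1/2)^(t/2.91) = 3.5·(1/2)^(t/22.2).
Taking log₂: log₂(24.5/3.5) = t·(1/2.91 − 1/22.2).
log₂(7) = 2.8074; 1/2.91 − 1/22.2 = 0.2986.
t = 2.8074 / 0.2986 ≈ 9.4018 minutes.

9.40 minutes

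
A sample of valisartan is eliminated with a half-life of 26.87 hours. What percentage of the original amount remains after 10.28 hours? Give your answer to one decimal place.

n = 10.28/26.87 ≈ 0.38258 half-lives.
Fraction remaining = (1/2)^0.38258 ≈ 0.76706, i.e. 76.706%.

76.7%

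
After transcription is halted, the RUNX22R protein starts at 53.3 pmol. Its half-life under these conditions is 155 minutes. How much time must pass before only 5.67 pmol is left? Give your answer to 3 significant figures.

501 minutes

Fraction remaining = 5.67/53.3 ≈ 0.10638.
n = log₂(53.3/5.67) = ln(9.4004)/ln 2 ≈ 3.2327 half-lives.
t = n × t½ = 3.2327 × 155 ≈ 501.07 minutes.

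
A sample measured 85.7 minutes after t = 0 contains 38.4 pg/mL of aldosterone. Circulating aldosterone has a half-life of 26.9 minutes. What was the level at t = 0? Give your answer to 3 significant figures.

349 pg/mL

Number of half-lives elapsed: n = 85.7/26.9 ≈ 3.1859.
A₀ = A × 2^n = 38.4 × 2^3.1859 = 38.4 × 9.1 ≈ 349.44 pg/mL.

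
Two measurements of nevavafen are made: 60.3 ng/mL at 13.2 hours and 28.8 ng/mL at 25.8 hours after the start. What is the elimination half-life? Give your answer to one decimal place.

Over Δt = 25.8 − 13.2 = 12.6 hours, the level fell by a factor of 60.3/28.8 ≈ 2.0938.
n = log₂(2.0938) ≈ 1.0661 half-lives, so t½ = 12.6/1.0661 ≈ 11.819 hours.

11.8 hours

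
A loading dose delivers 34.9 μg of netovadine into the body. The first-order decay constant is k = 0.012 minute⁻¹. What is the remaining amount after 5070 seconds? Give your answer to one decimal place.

12.7 μg

t½ = ln 2 / k = 0.69315 / 0.012 ≈ 57.762 minutes.
Convert the elapsed time: 5070 seconds = 84.5 minutes.
Number of half-lives: n = 84.5/57.762 ≈ 1.4629.
Remaining = 34.9 × (1/2)^1.4629 = 34.9 × 0.36277 ≈ 12.66 μg.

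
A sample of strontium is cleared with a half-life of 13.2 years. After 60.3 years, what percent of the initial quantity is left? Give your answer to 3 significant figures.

4.22%

n = 60.3/13.2 ≈ 4.5682 half-lives.
Fraction remaining = (1/2)^4.5682 ≈ 0.042154, i.e. 4.2154%.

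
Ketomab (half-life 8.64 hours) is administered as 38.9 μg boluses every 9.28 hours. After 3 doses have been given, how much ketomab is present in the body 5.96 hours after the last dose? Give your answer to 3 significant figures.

The 3 doses were given 24.52, 15.24, 5.96 hours ago.
Total = 38.9·(1/2)^(24.52/8.64) + 38.9·(1/2)^(15.24/8.64) + 38.9·(1/2)^(5.96/8.64)
      = 5.4405 + 11.454 + 24.115 ≈ 41.01 μg.

41.0 μg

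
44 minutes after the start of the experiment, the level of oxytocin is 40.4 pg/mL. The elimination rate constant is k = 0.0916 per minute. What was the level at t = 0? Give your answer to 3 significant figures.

2270 pg/mL

t½ = ln 2 / k = 0.69315 / 0.0916 ≈ 7.5671 minutes.
Number of half-lives elapsed: n = 44/7.5671 ≈ 5.8146.
A₀ = A × 2^n = 40.4 × 2^5.8146 = 40.4 × 56.283 ≈ 2273.9 pg/mL.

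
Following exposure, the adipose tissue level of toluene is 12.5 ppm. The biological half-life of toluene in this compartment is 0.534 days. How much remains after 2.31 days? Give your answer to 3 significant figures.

Number of half-lives: n = 2.31/0.534 ≈ 4.3258.
Remaining = 12.5 × (1/2)^4.3258 = 12.5 × 0.049865 ≈ 0.62331 ppm.

0.623 ppm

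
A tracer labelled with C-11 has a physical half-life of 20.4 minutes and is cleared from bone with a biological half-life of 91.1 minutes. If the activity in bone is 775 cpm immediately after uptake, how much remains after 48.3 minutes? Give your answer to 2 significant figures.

1/t_eff = 1/t_phys + 1/t_biol = 1/20.4 + 1/91.1 = 0.059997 per minute.
t_eff = 20.4 × 91.1 / (20.4 + 91.1) ≈ 16.668 minutes.
Remaining = 775 × (1/2)^(48.3/16.668) = 775 × (1/2)^2.8978 ≈ 103.98 cpm.

100 cpm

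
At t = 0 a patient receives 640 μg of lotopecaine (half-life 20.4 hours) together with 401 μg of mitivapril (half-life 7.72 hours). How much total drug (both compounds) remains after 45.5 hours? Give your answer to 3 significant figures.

143 μg

lotopecaine: 640 × (1/2)^(45.5/20.4) = 640 × (1/2)^2.2304 ≈ 136.38 μg.
mitivapril: 401 × (1/2)^(45.5/7.72) = 401 × (1/2)^5.8938 ≈ 6.7443 μg.
Total = 136.38 + 6.7443 ≈ 143.13 μg.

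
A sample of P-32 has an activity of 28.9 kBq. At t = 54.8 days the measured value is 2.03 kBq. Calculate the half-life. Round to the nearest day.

A/A₀ = 2.03/28.9 ≈ 0.070242.
n = log₂(14.236) ≈ 3.8315 half-lives elapsed in 54.8 days.
t½ = 54.8/3.8315 ≈ 14.302 days.

14 days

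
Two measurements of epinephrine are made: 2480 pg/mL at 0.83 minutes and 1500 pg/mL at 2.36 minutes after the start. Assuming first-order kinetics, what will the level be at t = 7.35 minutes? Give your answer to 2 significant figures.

Over Δt = 2.36 − 0.83 = 1.53 minutes, the level fell by a factor of 2480/1500 ≈ 1.6533.
n = log₂(1.6533) ≈ 0.72538 half-lives, so t½ = 1.53/0.72538 ≈ 2.1092 minutes.
From t = 2.36 to t = 7.35: 1500 × (1/2)^((7.35−2.36)/2.1092) ≈ 291.02 pg/mL.

290 pg/mL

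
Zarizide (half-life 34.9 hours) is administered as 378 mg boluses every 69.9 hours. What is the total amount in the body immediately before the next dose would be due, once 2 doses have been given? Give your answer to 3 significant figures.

The 2 doses were given 139.8, 69.9 hours ago.
Total = 378·(1/2)^(139.8/34.9) + 378·(1/2)^(69.9/34.9)
      = 23.531 + 94.313 ≈ 117.84 mg.

118 mg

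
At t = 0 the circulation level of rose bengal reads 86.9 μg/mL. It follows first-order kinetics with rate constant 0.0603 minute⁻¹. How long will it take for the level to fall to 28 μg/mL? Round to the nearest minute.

t½ = ln 2 / λ = 0.69315 / 0.0603 ≈ 11.495 minutes.
Fraction remaining = 28/86.9 ≈ 0.32221.
n = log₂(86.9/28) = ln(3.1036)/ln 2 ≈ 1.6339 half-lives.
t = n × t½ = 1.6339 × 11.495 ≈ 18.782 minutes.

19 minutes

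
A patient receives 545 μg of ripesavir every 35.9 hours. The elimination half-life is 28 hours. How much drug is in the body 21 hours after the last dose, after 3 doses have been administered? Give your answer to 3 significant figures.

512 μg

The 3 doses were given 92.8, 56.9, 21 hours ago.
Total = 545·(1/2)^(92.8/28) + 545·(1/2)^(56.9/28) + 545·(1/2)^(21/28)
      = 54.789 + 133.25 + 324.06 ≈ 512.1 μg.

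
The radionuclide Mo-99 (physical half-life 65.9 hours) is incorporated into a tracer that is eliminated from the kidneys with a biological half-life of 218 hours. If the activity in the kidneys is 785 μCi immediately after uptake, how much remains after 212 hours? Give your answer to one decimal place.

1/t_eff = 1/t_phys + 1/t_biol = 1/65.9 + 1/218 = 0.019762 per hour.
t_eff = 65.9 × 218 / (65.9 + 218) ≈ 50.603 hours.
Remaining = 785 × (1/2)^(212/50.603) = 785 × (1/2)^4.1895 ≈ 43.024 μCi.

43.0 μCi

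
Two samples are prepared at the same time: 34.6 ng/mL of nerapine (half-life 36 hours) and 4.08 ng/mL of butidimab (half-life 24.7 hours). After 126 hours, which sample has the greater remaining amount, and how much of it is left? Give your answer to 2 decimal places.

nerapine: 34.6 × (1/2)^3.5 ≈ 3.0582 ng/mL.
butidimab: 4.08 × (1/2)^5.1012 ≈ 0.11886 ng/mL.
Nerapine has more remaining, at ≈ 3.0582 ng/mL.

nerapine, 3.06 ng/mL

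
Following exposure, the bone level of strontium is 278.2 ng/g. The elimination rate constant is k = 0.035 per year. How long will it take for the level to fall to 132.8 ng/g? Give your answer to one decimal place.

t½ = ln 2 / k = 0.69315 / 0.035 ≈ 19.804 years.
Fraction remaining = 132.8/278.2 ≈ 0.47735.
n = log₂(278.2/132.8) = ln(2.0949)/ln 2 ≈ 1.0669 half-lives.
t = n × t½ = 1.0669 × 19.804 ≈ 21.128 years.

21.1 years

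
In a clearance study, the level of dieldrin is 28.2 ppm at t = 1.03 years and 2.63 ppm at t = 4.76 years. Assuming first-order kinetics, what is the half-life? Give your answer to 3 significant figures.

1.09 years

Over Δt = 4.76 − 1.03 = 3.73 years, the level fell by a factor of 28.2/2.63 ≈ 10.722.
n = log₂(10.722) ≈ 3.4226 half-lives, so t½ = 3.73/3.4226 ≈ 1.0898 years.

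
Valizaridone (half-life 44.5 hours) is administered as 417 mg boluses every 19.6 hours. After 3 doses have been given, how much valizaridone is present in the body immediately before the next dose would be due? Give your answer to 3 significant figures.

The 3 doses were given 58.8, 39.2, 19.6 hours ago.
Total = 417·(1/2)^(58.8/44.5) + 417·(1/2)^(39.2/44.5) + 417·(1/2)^(19.6/44.5)
      = 166.87 + 226.44 + 307.29 ≈ 700.6 mg.

701 mg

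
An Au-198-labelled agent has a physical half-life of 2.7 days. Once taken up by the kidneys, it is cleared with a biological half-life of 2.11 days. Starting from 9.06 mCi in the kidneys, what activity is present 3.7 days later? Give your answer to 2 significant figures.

1.0 mCi

1/t_eff = 1/t_phys + 1/t_biol = 1/2.7 + 1/2.11 = 0.8443 per day.
t_eff = 2.7 × 2.11 / (2.7 + 2.11) ≈ 1.1844 days.
Remaining = 9.06 × (1/2)^(3.7/1.1844) = 9.06 × (1/2)^3.1239 ≈ 1.0393 mCi.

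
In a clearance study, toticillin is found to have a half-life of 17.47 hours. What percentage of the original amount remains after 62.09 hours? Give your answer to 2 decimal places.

n = 62.09/17.47 ≈ 3.5541 half-lives.
Fraction remaining = (1/2)^3.5541 ≈ 0.085136, i.e. 8.5136%.

8.51%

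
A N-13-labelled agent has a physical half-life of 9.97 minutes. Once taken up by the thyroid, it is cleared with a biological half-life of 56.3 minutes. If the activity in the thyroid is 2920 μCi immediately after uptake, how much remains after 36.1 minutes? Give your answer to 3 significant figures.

152 μCi

1/t_eff = 1/t_phys + 1/t_biol = 1/9.97 + 1/56.3 = 0.11806 per minute.
t_eff = 9.97 × 56.3 / (9.97 + 56.3) ≈ 8.4701 minutes.
Remaining = 2920 × (1/2)^(36.1/8.4701) = 2920 × (1/2)^4.2621 ≈ 152.18 μCi.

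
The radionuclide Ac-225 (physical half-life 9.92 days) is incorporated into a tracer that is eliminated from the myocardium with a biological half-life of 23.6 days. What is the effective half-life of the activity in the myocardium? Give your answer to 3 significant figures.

6.98 days

1/t_eff = 1/t_phys + 1/t_biol = 1/9.92 + 1/23.6 = 0.14318 per day.
t_eff = 9.92 × 23.6 / (9.92 + 23.6) ≈ 6.9842 days.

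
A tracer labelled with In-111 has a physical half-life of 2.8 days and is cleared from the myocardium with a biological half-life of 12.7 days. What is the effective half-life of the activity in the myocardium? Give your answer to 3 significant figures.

2.29 days

1/t_eff = 1/t_phys + 1/t_biol = 1/2.8 + 1/12.7 = 0.43588 per day.
t_eff = 2.8 × 12.7 / (2.8 + 12.7) ≈ 2.2942 days.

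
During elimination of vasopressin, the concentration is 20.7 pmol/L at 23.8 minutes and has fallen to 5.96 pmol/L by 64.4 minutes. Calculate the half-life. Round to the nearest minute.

23 minutes

Over Δt = 64.4 − 23.8 = 40.6 minutes, the level fell by a factor of 20.7/5.96 ≈ 3.4732.
n = log₂(3.4732) ≈ 1.7962 half-lives, so t½ = 40.6/1.7962 ≈ 22.603 minutes.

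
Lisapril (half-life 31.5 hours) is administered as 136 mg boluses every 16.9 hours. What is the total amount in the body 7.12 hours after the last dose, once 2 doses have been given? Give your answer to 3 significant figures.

The 2 doses were given 24.02, 7.12 hours ago.
Total = 136·(1/2)^(24.02/31.5) + 136·(1/2)^(7.12/31.5)
      = 80.166 + 116.28 ≈ 196.44 mg.

196 mg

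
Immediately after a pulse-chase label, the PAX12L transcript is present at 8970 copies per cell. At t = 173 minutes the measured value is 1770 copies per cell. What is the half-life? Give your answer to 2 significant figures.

74 minutes

A/A₀ = 1770/8970 ≈ 0.19732.
n = log₂(5.0678) ≈ 2.3414 half-lives elapsed in 173 minutes.
t½ = 173/2.3414 ≈ 73.889 minutes.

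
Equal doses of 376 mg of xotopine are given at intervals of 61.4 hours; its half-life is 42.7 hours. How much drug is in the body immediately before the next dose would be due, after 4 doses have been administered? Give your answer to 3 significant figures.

216 mg

The 4 doses were given 245.6, 184.2, 122.8, 61.4 hours ago.
Total = 376·(1/2)^(245.6/42.7) + 376·(1/2)^(184.2/42.7) + 376·(1/2)^(122.8/42.7) + 376·(1/2)^(61.4/42.7)
      = 6.9781 + 18.906 + 51.223 + 138.78 ≈ 215.89 mg.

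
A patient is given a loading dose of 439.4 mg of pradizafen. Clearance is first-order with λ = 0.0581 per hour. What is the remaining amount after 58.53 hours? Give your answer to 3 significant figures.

t½ = ln 2 / λ = 0.69315 / 0.0581 ≈ 11.93 hours.
Number of half-lives: n = 58.53/11.93 ≈ 4.906.
Remaining = 439.4 × (1/2)^4.906 = 439.4 × 0.033353 ≈ 14.656 mg.

14.7 mg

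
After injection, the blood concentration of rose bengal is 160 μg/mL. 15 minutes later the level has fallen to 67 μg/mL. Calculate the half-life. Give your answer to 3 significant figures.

11.9 minutes

A/A₀ = 67/160 ≈ 0.41875.
n = log₂(2.3881) ≈ 1.2558 half-lives elapsed in 15 minutes.
t½ = 15/1.2558 ≈ 11.944 minutes.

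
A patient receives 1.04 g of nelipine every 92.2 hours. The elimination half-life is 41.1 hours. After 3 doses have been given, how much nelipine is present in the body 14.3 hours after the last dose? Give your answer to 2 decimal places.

The 3 doses were given 198.7, 106.5, 14.3 hours ago.
Total = 1.04·(1/2)^(198.7/41.1) + 1.04·(1/2)^(106.5/41.1) + 1.04·(1/2)^(14.3/41.1)
      = 0.036449 + 0.17258 + 0.81714 ≈ 1.0262 g.

1.03 g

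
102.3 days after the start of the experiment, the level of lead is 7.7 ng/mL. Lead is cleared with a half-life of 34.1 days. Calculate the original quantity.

61.6 ng/mL

Number of half-lives elapsed: n = 102.3/34.1 ≈ 3.
A₀ = A × 2^n = 7.7 × 2^3 = 7.7 × 8 ≈ 61.6 ng/mL.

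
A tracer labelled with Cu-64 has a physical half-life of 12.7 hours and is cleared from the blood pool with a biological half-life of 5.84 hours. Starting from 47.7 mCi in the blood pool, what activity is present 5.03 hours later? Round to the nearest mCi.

20 mCi

1/t_eff = 1/t_phys + 1/t_biol = 1/12.7 + 1/5.84 = 0.24997 per hour.
t_eff = 12.7 × 5.84 / (12.7 + 5.84) ≈ 4.0004 hours.
Remaining = 47.7 × (1/2)^(5.03/4.0004) = 47.7 × (1/2)^1.2574 ≈ 19.953 mCi.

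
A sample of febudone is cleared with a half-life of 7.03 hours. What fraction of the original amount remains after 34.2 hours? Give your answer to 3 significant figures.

0.0343

n = 34.2/7.03 ≈ 4.8649 half-lives.
Fraction remaining = (1/2)^4.8649 ≈ 0.034319.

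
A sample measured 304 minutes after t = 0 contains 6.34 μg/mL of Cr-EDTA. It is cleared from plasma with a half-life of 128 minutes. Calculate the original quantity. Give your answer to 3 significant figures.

32.9 μg/mL

Number of half-lives elapsed: n = 304/128 ≈ 2.375.
A₀ = A × 2^n = 6.34 × 2^2.375 = 6.34 × 5.1874 ≈ 32.888 μg/mL.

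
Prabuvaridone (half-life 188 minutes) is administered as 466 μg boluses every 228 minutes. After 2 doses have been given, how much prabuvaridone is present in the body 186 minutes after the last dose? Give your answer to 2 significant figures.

340 μg

The 2 doses were given 414, 186 minutes ago.
Total = 466·(1/2)^(414/188) + 466·(1/2)^(186/188)
      = 101.27 + 234.72 ≈ 335.99 μg.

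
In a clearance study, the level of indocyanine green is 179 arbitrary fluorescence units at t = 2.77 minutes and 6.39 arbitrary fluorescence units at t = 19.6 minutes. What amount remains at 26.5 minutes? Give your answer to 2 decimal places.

Over Δt = 19.6 − 2.77 = 16.83 minutes, the level fell by a factor of 179/6.39 ≈ 28.013.
n = log₂(28.013) ≈ 4.808 half-lives, so t½ = 16.83/4.808 ≈ 3.5004 minutes.
From t = 19.6 to t = 26.5: 6.39 × (1/2)^((26.5−19.6)/3.5004) ≈ 1.6297 arbitrary fluorescence units.

1.63 arbitrary fluorescence units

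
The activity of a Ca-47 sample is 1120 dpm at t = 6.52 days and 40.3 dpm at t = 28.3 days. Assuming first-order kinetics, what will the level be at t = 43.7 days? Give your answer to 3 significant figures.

3.84 dpm

Over Δt = 28.3 − 6.52 = 21.78 days, the level fell by a factor of 1120/40.3 ≈ 27.792.
n = log₂(27.792) ≈ 4.7966 half-lives, so t½ = 21.78/4.7966 ≈ 4.5407 days.
From t = 28.3 to t = 43.7: 40.3 × (1/2)^((43.7−28.3)/4.5407) ≈ 3.8402 dpm.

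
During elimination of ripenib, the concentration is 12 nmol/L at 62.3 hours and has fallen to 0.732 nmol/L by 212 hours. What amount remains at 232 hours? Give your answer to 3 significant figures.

0.504 nmol/L

Over Δt = 212 − 62.3 = 149.7 hours, the level fell by a factor of 12/0.732 ≈ 16.393.
n = log₂(16.393) ≈ 4.035 half-lives, so t½ = 149.7/4.035 ≈ 37.1 hours.
From t = 212 to t = 232: 0.732 × (1/2)^((232−212)/37.1) ≈ 0.50377 nmol/L.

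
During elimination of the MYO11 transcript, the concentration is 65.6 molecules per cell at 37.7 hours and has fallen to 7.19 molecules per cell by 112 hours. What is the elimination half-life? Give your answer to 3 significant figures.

23.3 hours

Over Δt = 112 − 37.7 = 74.3 hours, the level fell by a factor of 65.6/7.19 ≈ 9.1238.
n = log₂(9.1238) ≈ 3.1896 half-lives, so t½ = 74.3/3.1896 ≈ 23.294 hours.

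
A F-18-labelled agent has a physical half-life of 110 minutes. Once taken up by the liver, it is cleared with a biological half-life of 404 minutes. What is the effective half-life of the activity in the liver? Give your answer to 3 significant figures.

1/t_eff = 1/t_phys + 1/t_biol = 1/110 + 1/404 = 0.011566 per minute.
t_eff = 110 × 404 / (110 + 404) ≈ 86.459 minutes.

86.5 minutes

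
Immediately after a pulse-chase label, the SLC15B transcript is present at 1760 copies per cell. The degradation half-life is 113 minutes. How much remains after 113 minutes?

Elapsed time is 1 half-life (113/113).
Each half-life halves the amount: 1760 × (1/2)^1 = 1760/2 = 880 copies per cell.

880 copies per cell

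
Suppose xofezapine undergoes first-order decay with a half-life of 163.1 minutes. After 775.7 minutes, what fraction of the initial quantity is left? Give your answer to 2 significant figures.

0.037

n = 775.7/163.1 ≈ 4.756 half-lives.
Fraction remaining = (1/2)^4.756 ≈ 0.037009.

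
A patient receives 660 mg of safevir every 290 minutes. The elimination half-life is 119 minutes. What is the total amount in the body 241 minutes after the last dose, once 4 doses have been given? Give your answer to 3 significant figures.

199 mg

The 4 doses were given 1111, 821, 531, 241 minutes ago.
Total = 660·(1/2)^(1111/119) + 660·(1/2)^(821/119) + 660·(1/2)^(531/119) + 660·(1/2)^(241/119)
      = 1.0211 + 5.5296 + 29.943 + 162.14 ≈ 198.64 mg.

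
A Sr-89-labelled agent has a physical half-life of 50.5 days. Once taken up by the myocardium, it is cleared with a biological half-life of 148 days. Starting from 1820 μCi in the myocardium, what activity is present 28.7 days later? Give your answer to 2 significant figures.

1/t_eff = 1/t_phys + 1/t_biol = 1/50.5 + 1/148 = 0.026559 per day.
t_eff = 50.5 × 148 / (50.5 + 148) ≈ 37.652 days.
Remaining = 1820 × (1/2)^(28.7/37.652) = 1820 × (1/2)^0.76224 ≈ 1073 μCi.

1100 μCi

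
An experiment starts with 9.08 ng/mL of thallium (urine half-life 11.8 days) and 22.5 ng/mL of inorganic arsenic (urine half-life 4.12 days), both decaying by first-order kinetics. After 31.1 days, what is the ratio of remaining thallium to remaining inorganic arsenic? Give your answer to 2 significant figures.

12

thallium: 9.08 × (1/2)^(31.1/11.8) = 9.08 × (1/2)^2.6356 ≈ 1.4611 ng/mL.
inorganic arsenic: 22.5 × (1/2)^(31.1/4.12) = 22.5 × (1/2)^7.5485 ≈ 0.12018 ng/mL.
Ratio ≈ 1.4611 / 0.12018 ≈ 12.158.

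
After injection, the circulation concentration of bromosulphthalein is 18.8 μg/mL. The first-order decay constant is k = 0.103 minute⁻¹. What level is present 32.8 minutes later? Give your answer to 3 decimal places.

t½ = ln 2 / k = 0.69315 / 0.103 ≈ 6.7296 minutes.
Number of half-lives: n = 32.8/6.7296 ≈ 4.874.
Remaining = 18.8 × (1/2)^4.874 = 18.8 × 0.034102 ≈ 0.64112 μg/mL.

0.641 μg/mL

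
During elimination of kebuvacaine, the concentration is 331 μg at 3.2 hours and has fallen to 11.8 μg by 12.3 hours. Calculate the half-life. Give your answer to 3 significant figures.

Over Δt = 12.3 − 3.2 = 9.1 hours, the level fell by a factor of 331/11.8 ≈ 28.051.
n = log₂(28.051) ≈ 4.81 half-lives, so t½ = 9.1/4.81 ≈ 1.8919 hours.

1.89 hours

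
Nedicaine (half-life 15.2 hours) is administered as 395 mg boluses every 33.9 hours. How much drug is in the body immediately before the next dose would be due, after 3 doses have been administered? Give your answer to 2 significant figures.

The 3 doses were given 101.7, 67.8, 33.9 hours ago.
Total = 395·(1/2)^(101.7/15.2) + 395·(1/2)^(67.8/15.2) + 395·(1/2)^(33.9/15.2)
      = 3.8236 + 17.941 + 84.182 ≈ 105.95 mg.

110 mg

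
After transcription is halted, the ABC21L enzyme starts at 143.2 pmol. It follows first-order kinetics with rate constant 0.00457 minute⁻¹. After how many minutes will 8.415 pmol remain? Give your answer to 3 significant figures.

620 minutes

t½ = ln 2 / λ = 0.69315 / 0.00457 ≈ 151.67 minutes.
Fraction remaining = 8.415/143.2 ≈ 0.058764.
n = log₂(143.2/8.415) = ln(17.017)/ln 2 ≈ 4.0889 half-lives.
t = n × t½ = 4.0889 × 151.67 ≈ 620.18 minutes.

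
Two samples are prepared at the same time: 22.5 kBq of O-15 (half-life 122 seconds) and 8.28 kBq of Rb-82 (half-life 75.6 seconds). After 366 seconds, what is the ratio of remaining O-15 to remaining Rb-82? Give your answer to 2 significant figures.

9.7

O-15: 22.5 × (1/2)^(366/122) = 22.5 × (1/2)^3 ≈ 2.8125 kBq.
Rb-82: 8.28 × (1/2)^(366/75.6) = 8.28 × (1/2)^4.8413 ≈ 0.28884 kBq.
Ratio ≈ 2.8125 / 0.28884 ≈ 9.7371.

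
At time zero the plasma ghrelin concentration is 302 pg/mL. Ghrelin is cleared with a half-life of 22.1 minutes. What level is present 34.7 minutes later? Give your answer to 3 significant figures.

Number of half-lives: n = 34.7/22.1 ≈ 1.5701.
Remaining = 302 × (1/2)^1.5701 = 302 × 0.33678 ≈ 101.71 pg/mL.

102 pg/mL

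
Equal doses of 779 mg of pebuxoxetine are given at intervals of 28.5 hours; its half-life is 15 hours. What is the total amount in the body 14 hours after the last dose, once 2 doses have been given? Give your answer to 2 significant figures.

520 mg

The 2 doses were given 42.5, 14 hours ago.
Total = 779·(1/2)^(42.5/15) + 779·(1/2)^(14/15)
      = 109.3 + 407.92 ≈ 517.22 mg.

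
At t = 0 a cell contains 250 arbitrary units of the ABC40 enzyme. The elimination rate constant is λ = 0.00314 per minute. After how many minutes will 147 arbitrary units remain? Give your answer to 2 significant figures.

t½ = ln 2 / λ = 0.69315 / 0.00314 ≈ 220.75 minutes.
Fraction remaining = 147/250 ≈ 0.588.
n = log₂(250/147) = ln(1.7007)/ln 2 ≈ 0.76611 half-lives.
t = n × t½ = 0.76611 × 220.75 ≈ 169.12 minutes.

170 minutes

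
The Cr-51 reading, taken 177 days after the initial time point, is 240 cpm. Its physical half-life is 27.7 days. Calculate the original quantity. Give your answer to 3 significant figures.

Number of half-lives elapsed: n = 177/27.7 ≈ 6.3899.
A₀ = A × 2^n = 240 × 2^6.3899 = 240 × 83.859 ≈ 20126 cpm.

20100 cpm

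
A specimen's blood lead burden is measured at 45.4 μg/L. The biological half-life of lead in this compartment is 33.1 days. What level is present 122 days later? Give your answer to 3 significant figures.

Number of half-lives: n = 122/33.1 ≈ 3.6858.
Remaining = 45.4 × (1/2)^3.6858 = 45.4 × 0.077708 ≈ 3.5279 μg/L.

3.53 μg/L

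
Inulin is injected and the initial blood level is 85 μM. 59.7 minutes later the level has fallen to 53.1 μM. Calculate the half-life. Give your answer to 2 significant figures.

88 minutes

A/A₀ = 53.1/85 ≈ 0.62471.
n = log₂(1.6008) ≈ 0.67875 half-lives elapsed in 59.7 minutes.
t½ = 59.7/0.67875 ≈ 87.956 minutes.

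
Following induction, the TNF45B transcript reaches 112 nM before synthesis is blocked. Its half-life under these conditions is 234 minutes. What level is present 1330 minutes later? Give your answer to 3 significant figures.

Number of half-lives: n = 1330/234 ≈ 5.6838.
Remaining = 112 × (1/2)^5.6838 = 112 × 0.019454 ≈ 2.1789 nM.

2.18 nM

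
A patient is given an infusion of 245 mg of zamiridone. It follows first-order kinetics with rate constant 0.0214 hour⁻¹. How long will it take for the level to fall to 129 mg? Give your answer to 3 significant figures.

t½ = ln 2 / λ = 0.69315 / 0.0214 ≈ 32.39 hours.
Fraction remaining = 129/245 ≈ 0.52653.
n = log₂(245/129) = ln(1.8992)/ln 2 ≈ 0.92541 half-lives.
t = n × t½ = 0.92541 × 32.39 ≈ 29.974 hours.

30.0 hours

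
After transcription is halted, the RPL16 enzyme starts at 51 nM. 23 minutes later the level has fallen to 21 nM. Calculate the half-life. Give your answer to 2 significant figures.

A/A₀ = 21/51 ≈ 0.41176.
n = log₂(2.4286) ≈ 1.2801 half-lives elapsed in 23 minutes.
t½ = 23/1.2801 ≈ 17.967 minutes.

18 minutes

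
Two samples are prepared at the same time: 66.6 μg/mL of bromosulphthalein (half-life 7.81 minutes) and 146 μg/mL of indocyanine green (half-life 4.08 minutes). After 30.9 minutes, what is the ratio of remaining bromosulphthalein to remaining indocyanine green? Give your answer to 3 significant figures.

5.60

bromosulphthalein: 66.6 × (1/2)^(30.9/7.81) = 66.6 × (1/2)^3.9565 ≈ 4.29 μg/mL.
indocyanine green: 146 × (1/2)^(30.9/4.08) = 146 × (1/2)^7.5735 ≈ 0.76647 μg/mL.
Ratio ≈ 4.29 / 0.76647 ≈ 5.5971.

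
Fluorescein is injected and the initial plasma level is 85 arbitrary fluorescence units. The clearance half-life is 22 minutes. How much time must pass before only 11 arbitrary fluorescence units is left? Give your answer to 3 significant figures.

64.9 minutes

Fraction remaining = 11/85 ≈ 0.12941.
n = log₂(85/11) = ln(7.7273)/ln 2 ≈ 2.95 half-lives.
t = n × t½ = 2.95 × 22 ≈ 64.899 minutes.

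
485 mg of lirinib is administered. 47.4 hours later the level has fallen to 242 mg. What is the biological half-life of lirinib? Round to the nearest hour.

A/A₀ = 242/485 ≈ 0.49897.
n = log₂(2.0041) ≈ 1.003 half-lives elapsed in 47.4 hours.
t½ = 47.4/1.003 ≈ 47.259 hours.

47 hours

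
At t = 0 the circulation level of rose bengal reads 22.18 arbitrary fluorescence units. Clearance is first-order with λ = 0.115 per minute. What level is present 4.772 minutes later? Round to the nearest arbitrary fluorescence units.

t½ = ln 2 / λ = 0.69315 / 0.115 ≈ 6.0274 minutes.
Number of half-lives: n = 4.772/6.0274 ≈ 0.79172.
Remaining = 22.18 × (1/2)^0.79172 = 22.18 × 0.57765 ≈ 12.812 arbitrary fluorescence units.

13 arbitrary fluorescence units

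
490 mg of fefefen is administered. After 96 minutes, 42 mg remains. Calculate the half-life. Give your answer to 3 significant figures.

A/A₀ = 42/490 ≈ 0.085714.
n = log₂(11.667) ≈ 3.5443 half-lives elapsed in 96 minutes.
t½ = 96/3.5443 ≈ 27.086 minutes.

27.1 minutes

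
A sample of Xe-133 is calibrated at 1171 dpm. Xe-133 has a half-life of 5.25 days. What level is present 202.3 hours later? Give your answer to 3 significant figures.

Convert the elapsed time: 202.3 hours = 8.42917 days.
Number of half-lives: n = 8.42917/5.25 ≈ 1.6056.
Remaining = 1171 × (1/2)^1.6056 = 1171 × 0.32861 ≈ 384.8 dpm.

385 dpm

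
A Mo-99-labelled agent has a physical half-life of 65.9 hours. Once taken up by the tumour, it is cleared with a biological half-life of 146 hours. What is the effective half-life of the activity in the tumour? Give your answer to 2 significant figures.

45 hours

1/t_eff = 1/t_phys + 1/t_biol = 1/65.9 + 1/146 = 0.022024 per hour.
t_eff = 65.9 × 146 / (65.9 + 146) ≈ 45.405 hours.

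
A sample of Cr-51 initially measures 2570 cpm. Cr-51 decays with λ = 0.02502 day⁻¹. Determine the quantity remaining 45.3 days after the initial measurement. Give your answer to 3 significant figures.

t½ = ln 2 / λ = 0.69315 / 0.02502 ≈ 27.704 days.
Number of half-lives: n = 45.3/27.704 ≈ 1.6352.
Remaining = 2570 × (1/2)^1.6352 = 2570 × 0.32193 ≈ 827.37 cpm.

827 cpm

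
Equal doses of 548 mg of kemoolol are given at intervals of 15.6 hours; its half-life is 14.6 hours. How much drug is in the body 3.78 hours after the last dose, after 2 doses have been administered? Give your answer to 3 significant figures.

The 2 doses were given 19.38, 3.78 hours ago.
Total = 548·(1/2)^(19.38/14.6) + 548·(1/2)^(3.78/14.6)
      = 218.37 + 457.98 ≈ 676.35 mg.

676 mg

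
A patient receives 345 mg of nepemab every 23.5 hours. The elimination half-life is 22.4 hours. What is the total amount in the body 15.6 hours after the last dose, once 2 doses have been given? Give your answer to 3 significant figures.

The 2 doses were given 39.1, 15.6 hours ago.
Total = 345·(1/2)^(39.1/22.4) + 345·(1/2)^(15.6/22.4)
      = 102.89 + 212.9 ≈ 315.79 mg.

316 mg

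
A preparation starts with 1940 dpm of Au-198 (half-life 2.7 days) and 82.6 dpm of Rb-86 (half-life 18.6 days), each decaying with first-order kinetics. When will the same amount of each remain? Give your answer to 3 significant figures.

Set 1940·(1/2)^(t/2.7) = 82.6·(1/2)^(t/18.6).
Taking log₂: log₂(1940/82.6) = t·(1/2.7 − 1/18.6).
log₂(23.487) = 4.5538; 1/2.7 − 1/18.6 = 0.31661.
t = 4.5538 / 0.31661 ≈ 14.383 days.

14.4 days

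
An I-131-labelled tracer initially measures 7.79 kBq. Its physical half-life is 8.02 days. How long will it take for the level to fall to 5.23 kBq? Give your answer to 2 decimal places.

4.61 days

Fraction remaining = 5.23/7.79 ≈ 0.67137.
n = log₂(7.79/5.23) = ln(1.4895)/ln 2 ≈ 0.57481 half-lives.
t = n × t½ = 0.57481 × 8.02 ≈ 4.61 days.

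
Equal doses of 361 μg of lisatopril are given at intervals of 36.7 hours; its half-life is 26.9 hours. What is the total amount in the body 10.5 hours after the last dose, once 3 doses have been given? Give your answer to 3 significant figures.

The 3 doses were given 83.9, 47.2, 10.5 hours ago.
Total = 361·(1/2)^(83.9/26.9) + 361·(1/2)^(47.2/26.9) + 361·(1/2)^(10.5/26.9)
      = 41.553 + 106.98 + 275.43 ≈ 423.96 μg.

424 μg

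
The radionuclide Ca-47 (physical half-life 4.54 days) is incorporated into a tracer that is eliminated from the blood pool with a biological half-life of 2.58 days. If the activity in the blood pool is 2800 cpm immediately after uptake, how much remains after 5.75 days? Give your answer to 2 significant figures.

1/t_eff = 1/t_phys + 1/t_biol = 1/4.54 + 1/2.58 = 0.60786 per day.
t_eff = 4.54 × 2.58 / (4.54 + 2.58) ≈ 1.6451 days.
Remaining = 2800 × (1/2)^(5.75/1.6451) = 2800 × (1/2)^3.4952 ≈ 248.31 cpm.

250 cpm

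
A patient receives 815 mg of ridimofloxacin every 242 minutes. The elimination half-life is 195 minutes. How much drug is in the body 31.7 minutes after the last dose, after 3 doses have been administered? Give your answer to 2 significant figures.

The 3 doses were given 515.7, 273.7, 31.7 minutes ago.
Total = 815·(1/2)^(515.7/195) + 815·(1/2)^(273.7/195) + 815·(1/2)^(31.7/195)
      = 130.33 + 308.06 + 728.15 ≈ 1166.5 mg.

1200 mg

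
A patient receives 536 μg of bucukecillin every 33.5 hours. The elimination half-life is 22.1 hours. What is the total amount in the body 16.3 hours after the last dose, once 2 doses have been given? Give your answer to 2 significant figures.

The 2 doses were given 49.8, 16.3 hours ago.
Total = 536·(1/2)^(49.8/22.1) + 536·(1/2)^(16.3/22.1)
      = 112.42 + 321.47 ≈ 433.88 μg.

430 μg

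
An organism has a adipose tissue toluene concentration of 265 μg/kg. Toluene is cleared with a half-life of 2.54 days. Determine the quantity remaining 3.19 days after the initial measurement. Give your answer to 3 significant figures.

111 μg/kg

Number of half-lives: n = 3.19/2.54 ≈ 1.2559.
Remaining = 265 × (1/2)^1.2559 = 265 × 0.41873 ≈ 110.96 μg/kg.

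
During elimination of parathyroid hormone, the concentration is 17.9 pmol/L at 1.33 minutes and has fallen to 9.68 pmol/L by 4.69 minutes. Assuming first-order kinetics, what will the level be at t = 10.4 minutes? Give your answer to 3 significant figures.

Over Δt = 4.69 − 1.33 = 3.36 minutes, the level fell by a factor of 17.9/9.68 ≈ 1.8492.
n = log₂(1.8492) ≈ 0.88688 half-lives, so t½ = 3.36/0.88688 ≈ 3.7886 minutes.
From t = 4.69 to t = 10.4: 9.68 × (1/2)^((10.4−4.69)/3.7886) ≈ 3.4054 pmol/L.

3.41 pmol/L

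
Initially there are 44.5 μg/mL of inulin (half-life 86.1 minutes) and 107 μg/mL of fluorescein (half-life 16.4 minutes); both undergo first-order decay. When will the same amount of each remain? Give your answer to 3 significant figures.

25.6 minutes

Set 44.5·(1/2)^(t/86.1) = 107·(1/2)^(t/16.4).
Taking log₂: log₂(44.5/107) = t·(1/86.1 − 1/16.4).
log₂(0.41589) = -1.2657; 1/86.1 − 1/16.4 = -0.049361.
t = -1.2657 / -0.049361 ≈ 25.642 minutes.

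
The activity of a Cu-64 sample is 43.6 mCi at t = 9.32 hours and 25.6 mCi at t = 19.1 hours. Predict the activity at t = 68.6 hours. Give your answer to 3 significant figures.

1.73 mCi

Over Δt = 19.1 − 9.32 = 9.78 hours, the level fell by a factor of 43.6/25.6 ≈ 1.7031.
n = log₂(1.7031) ≈ 0.76818 half-lives, so t½ = 9.78/0.76818 ≈ 12.731 hours.
From t = 19.1 to t = 68.6: 25.6 × (1/2)^((68.6−19.1)/12.731) ≈ 1.7291 mCi.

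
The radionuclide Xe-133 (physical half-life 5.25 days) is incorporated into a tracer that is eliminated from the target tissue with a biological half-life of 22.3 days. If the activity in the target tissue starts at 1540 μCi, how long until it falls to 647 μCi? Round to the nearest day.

5 days

1/t_eff = 1/t_phys + 1/t_biol = 1/5.25 + 1/22.3 = 0.23532 per day.
t_eff = 5.25 × 22.3 / (5.25 + 22.3) ≈ 4.2495 days.
n = log₂(1540/647) ≈ 1.2511; t = 1.2511 × 4.2495 ≈ 5.3166 days.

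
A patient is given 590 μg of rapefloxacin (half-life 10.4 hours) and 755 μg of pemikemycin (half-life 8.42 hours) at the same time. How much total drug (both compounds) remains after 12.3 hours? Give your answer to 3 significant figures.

534 μg

rapefloxacin: 590 × (1/2)^(12.3/10.4) = 590 × (1/2)^1.1827 ≈ 259.91 μg.
pemikemycin: 755 × (1/2)^(12.3/8.42) = 755 × (1/2)^1.4608 ≈ 274.28 μg.
Total = 259.91 + 274.28 ≈ 534.2 μg.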